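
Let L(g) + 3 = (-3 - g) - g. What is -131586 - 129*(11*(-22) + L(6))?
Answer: -98046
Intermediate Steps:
L(g) = -6 - 2*g (L(g) = -3 + ((-3 - g) - g) = -3 + (-3 - 2*g) = -6 - 2*g)
-131586 - 129*(11*(-22) + L(6)) = -131586 - 129*(11*(-22) + (-6 - 2*6)) = -131586 - 129*(-242 + (-6 - 12)) = -131586 - 129*(-242 - 18) = -131586 - 129*(-260) = -131586 - 1*(-33540) = -131586 + 33540 = -98046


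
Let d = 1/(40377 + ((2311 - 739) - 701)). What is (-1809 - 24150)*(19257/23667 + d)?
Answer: -140273324391/6640928 ≈ -21123.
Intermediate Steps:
d = 1/41248 (d = 1/(40377 + (1572 - 701)) = 1/(40377 + 871) = 1/41248 ≈ 2.4244e-5)
(-1809 - 24150)*(19257/23667 + d) = (-1809 - 24150)*(19257/23667 + 1/41248) = -25959*(19257*(1/23667) + 1/41248) = -25959*(131/161 + 1/41248) = -25959*5403649/6640928 = -140273324391/6640928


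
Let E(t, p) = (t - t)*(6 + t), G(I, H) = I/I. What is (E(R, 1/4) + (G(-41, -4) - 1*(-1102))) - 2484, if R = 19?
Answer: -1381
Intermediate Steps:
G(I, H) = 1
E(t, p) = 0 (E(t, p) = 0*(6 + t) = 0)
(E(R, 1/4) + (G(-41, -4) - 1*(-1102))) - 2484 = (0 + (1 - 1*(-1102))) - 2484 = (0 + (1 + 1102)) - 2484 = (0 + 1103) - 2484 = 1103 - 2484 = -1381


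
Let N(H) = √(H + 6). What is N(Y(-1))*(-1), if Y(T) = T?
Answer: -√5 ≈ -2.2361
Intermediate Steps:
N(H) = √(6 + H)
N(Y(-1))*(-1) = √(6 - 1)*(-1) = √5*(-1) = -√5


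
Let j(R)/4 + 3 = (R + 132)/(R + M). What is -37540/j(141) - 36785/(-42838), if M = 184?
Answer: 2513213035/578313 ≈ 4345.8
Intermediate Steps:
j(R) = -12 + 4*(132 + R)/(184 + R) (j(R) = -12 + 4*((R + 132)/(R + 184)) = -12 + 4*((132 + R)/(184 + R)) = -12 + 4*(132 + R)/(184 + R))
-37540/j(141) - 36785/(-42838) = -37540*(184 + 141)/(8*(-210 - 1*141)) - 36785/(-42838) = -37540*325/(8*(-210 - 141)) - 36785*(-1/42838) = -37540/(8*(1/325)*(-351)) + 36785/42838 = -37540/(-216/25) + 36785/42838 = -37540*(-25/216) + 36785/42838 = 234625/54 + 36785/42838 = 2513213035/578313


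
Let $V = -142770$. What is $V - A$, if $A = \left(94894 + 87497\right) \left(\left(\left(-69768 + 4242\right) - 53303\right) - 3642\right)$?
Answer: $22337465391$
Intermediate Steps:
$A = -22337608161$ ($A = 182391 \left(\left(-65526 - 53303\right) - 3642\right) = 182391 \left(-118829 - 3642\right) = 182391 \left(-122471\right) = -22337608161$)
$V - A = -142770 - -22337608161 = -142770 + 22337608161 = 22337465391$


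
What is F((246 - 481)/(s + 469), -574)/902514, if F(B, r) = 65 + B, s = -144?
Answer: 2089/29331705 ≈ 7.1220e-5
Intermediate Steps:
F((246 - 481)/(s + 469), -574)/902514 = (65 + (246 - 481)/(-144 + 469))/902514 = (65 - 235/325)*(1/902514) = (65 - 235*1/325)*(1/902514) = (65 - 47/65)*(1/902514) = (4178/65)*(1/902514) = 2089/29331705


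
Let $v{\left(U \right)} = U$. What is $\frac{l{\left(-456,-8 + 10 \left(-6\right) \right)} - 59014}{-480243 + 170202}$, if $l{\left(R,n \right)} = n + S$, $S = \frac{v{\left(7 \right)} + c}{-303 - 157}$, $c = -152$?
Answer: $\frac{5435515}{28523772} \approx 0.19056$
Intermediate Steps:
$S = \frac{29}{92}$ ($S = \frac{7 - 152}{-303 - 157} = - \frac{145}{-460} = \left(-145\right) \left(- \frac{1}{460}\right) = \frac{29}{92} \approx 0.31522$)
$l{\left(R,n \right)} = \frac{29}{92} + n$ ($l{\left(R,n \right)} = n + \frac{29}{92} = \frac{29}{92} + n$)
$\frac{l{\left(-456,-8 + 10 \left(-6\right) \right)} - 59014}{-480243 + 170202} = \frac{\left(\frac{29}{92} + \left(-8 + 10 \left(-6\right)\right)\right) - 59014}{-480243 + 170202} = \frac{\left(\frac{29}{92} - 68\right) - 59014}{-310041} = \left(\left(\frac{29}{92} - 68\right) - 59014\right) \left(- \frac{1}{310041}\right) = \left(- \frac{6227}{92} - 59014\right) \left(- \frac{1}{310041}\right) = \left(- \frac{5435515}{92}\right) \left(- \frac{1}{310041}\right) = \frac{5435515}{28523772}$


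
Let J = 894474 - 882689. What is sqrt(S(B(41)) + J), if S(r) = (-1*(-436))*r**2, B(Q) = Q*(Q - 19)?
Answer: sqrt(354743129) ≈ 18835.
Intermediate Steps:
B(Q) = Q*(-19 + Q)
S(r) = 436*r**2
J = 11785
sqrt(S(B(41)) + J) = sqrt(436*(41*(-19 + 41))**2 + 11785) = sqrt(436*(41*22)**2 + 11785) = sqrt(436*902**2 + 11785) = sqrt(436*813604 + 11785) = sqrt(354731344 + 11785) = sqrt(354743129)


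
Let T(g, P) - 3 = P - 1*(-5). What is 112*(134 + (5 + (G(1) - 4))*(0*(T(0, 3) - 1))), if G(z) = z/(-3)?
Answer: 15008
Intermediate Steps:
G(z) = -z/3 (G(z) = z*(-⅓) = -z/3)
T(g, P) = 8 + P (T(g, P) = 3 + (P - 1*(-5)) = 3 + (P + 5) = 3 + (5 + P) = 8 + P)
112*(134 + (5 + (G(1) - 4))*(0*(T(0, 3) - 1))) = 112*(134 + (5 + (-⅓*1 - 4))*(0*((8 + 3) - 1))) = 112*(134 + (5 + (-⅓ - 4))*(0*(11 - 1))) = 112*(134 + (5 - 13/3)*(0*10)) = 112*(134 + (⅔)*0) = 112*(134 + 0) = 112*134 = 15008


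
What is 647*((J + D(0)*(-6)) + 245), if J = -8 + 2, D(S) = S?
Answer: 154633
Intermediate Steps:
J = -6
647*((J + D(0)*(-6)) + 245) = 647*((-6 + 0*(-6)) + 245) = 647*((-6 + 0) + 245) = 647*(-6 + 245) = 647*239 = 154633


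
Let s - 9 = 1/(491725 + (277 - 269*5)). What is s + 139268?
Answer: 68337234990/490657 ≈ 1.3928e+5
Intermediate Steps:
s = 4415914/490657 (s = 9 + 1/(491725 + (277 - 269*5)) = 9 + 1/(491725 + (277 - 1345)) = 9 + 1/(491725 - 1068) = 9 + 1/490657 = 4415914/490657 ≈ 9.0000)
s + 139268 = 4415914/490657 + 139268 = 68337234990/490657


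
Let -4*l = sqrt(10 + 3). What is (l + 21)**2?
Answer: (84 - sqrt(13))**2/16 ≈ 403.95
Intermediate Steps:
l = -sqrt(13)/4 (l = -sqrt(10 + 3)/4 = -sqrt(13)/4 ≈ -0.90139)
(l + 21)**2 = (-sqrt(13)/4 + 21)**2 = (21 - sqrt(13)/4)**2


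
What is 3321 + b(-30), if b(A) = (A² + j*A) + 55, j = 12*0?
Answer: 4276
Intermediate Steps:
j = 0
b(A) = 55 + A² (b(A) = (A² + 0*A) + 55 = (A² + 0) + 55 = A² + 55 = 55 + A²)
3321 + b(-30) = 3321 + (55 + (-30)²) = 3321 + (55 + 900) = 3321 + 955 = 4276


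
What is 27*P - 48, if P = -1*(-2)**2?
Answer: -156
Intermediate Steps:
P = -4 (P = -1*4 = -4)
27*P - 48 = 27*(-4) - 48 = -108 - 48 = -156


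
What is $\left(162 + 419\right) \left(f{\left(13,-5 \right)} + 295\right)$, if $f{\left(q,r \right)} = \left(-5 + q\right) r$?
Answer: $148155$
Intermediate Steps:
$f{\left(q,r \right)} = r \left(-5 + q\right)$
$\left(162 + 419\right) \left(f{\left(13,-5 \right)} + 295\right) = \left(162 + 419\right) \left(- 5 \left(-5 + 13\right) + 295\right) = 581 \left(\left(-5\right) 8 + 295\right) = 581 \left(-40 + 295\right) = 581 \cdot 255 = 148155$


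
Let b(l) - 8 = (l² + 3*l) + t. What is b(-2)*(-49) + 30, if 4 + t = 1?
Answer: -117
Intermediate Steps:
t = -3 (t = -4 + 1 = -3)
b(l) = 5 + l² + 3*l (b(l) = 8 + ((l² + 3*l) - 3) = 8 + (-3 + l² + 3*l) = 5 + l² + 3*l)
b(-2)*(-49) + 30 = (5 + (-2)² + 3*(-2))*(-49) + 30 = (5 + 4 - 6)*(-49) + 30 = 3*(-49) + 30 = -147 + 30 = -117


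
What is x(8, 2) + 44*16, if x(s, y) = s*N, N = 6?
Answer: 752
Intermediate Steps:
x(s, y) = 6*s (x(s, y) = s*6 = 6*s)
x(8, 2) + 44*16 = 6*8 + 44*16 = 48 + 704 = 752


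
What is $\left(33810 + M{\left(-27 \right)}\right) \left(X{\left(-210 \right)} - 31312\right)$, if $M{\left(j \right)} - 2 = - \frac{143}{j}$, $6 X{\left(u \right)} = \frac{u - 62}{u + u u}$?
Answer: $- \frac{1882219677358396}{1777545} \approx -1.0589 \cdot 10^{9}$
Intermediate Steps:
$X{\left(u \right)} = \frac{-62 + u}{6 \left(u + u^{2}\right)}$ ($X{\left(u \right)} = \frac{\left(u - 62\right) \frac{1}{u + u u}}{6} = \frac{\left(-62 + u\right) \frac{1}{u + u^{2}}}{6} = \frac{\frac{1}{u + u^{2}} \left(-62 + u\right)}{6} = \frac{-62 + u}{6 \left(u + u^{2}\right)}$)
$M{\left(j \right)} = 2 - \frac{143}{j}$
$\left(33810 + M{\left(-27 \right)}\right) \left(X{\left(-210 \right)} - 31312\right) = \left(33810 - \left(-2 + \frac{143}{-27}\right)\right) \left(\frac{-62 - 210}{6 \left(-210\right) \left(1 - 210\right)} - 31312\right) = \left(33810 + \left(2 - - \frac{143}{27}\right)\right) \left(\frac{1}{6} \left(- \frac{1}{210}\right) \frac{1}{-209} \left(-272\right) - 31312\right) = \left(33810 + \left(2 + \frac{143}{27}\right)\right) \left(\frac{1}{6} \left(- \frac{1}{210}\right) \left(- \frac{1}{209}\right) \left(-272\right) - 31312\right) = \left(33810 + \frac{197}{27}\right) \left(- \frac{68}{65835} - 31312\right) = \frac{913067}{27} \left(- \frac{2061425588}{65835}\right) = - \frac{1882219677358396}{1777545}$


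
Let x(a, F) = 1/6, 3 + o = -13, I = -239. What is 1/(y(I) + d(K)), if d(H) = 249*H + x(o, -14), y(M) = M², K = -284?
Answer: -6/81569 ≈ -7.3557e-5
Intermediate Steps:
o = -16 (o = -3 - 13 = -16)
x(a, F) = ⅙
d(H) = ⅙ + 249*H (d(H) = 249*H + ⅙ = ⅙ + 249*H)
1/(y(I) + d(K)) = 1/((-239)² + (⅙ + 249*(-284))) = 1/(57121 + (⅙ - 70716)) = 1/(57121 - 424295/6) = 1/(-81569/6) = -6/81569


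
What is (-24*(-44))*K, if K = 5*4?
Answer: 21120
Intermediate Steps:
K = 20
(-24*(-44))*K = -24*(-44)*20 = 1056*20 = 21120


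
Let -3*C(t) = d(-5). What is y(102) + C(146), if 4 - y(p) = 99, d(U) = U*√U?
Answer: -95 + 5*I*√5/3 ≈ -95.0 + 3.7268*I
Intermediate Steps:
d(U) = U^(3/2)
C(t) = 5*I*√5/3 (C(t) = -(-5)*I*√5/3 = 5*I*√5/3)
y(p) = -95 (y(p) = 4 - 1*99 = 4 - 99 = -95)
y(102) + C(146) = -95 + 5*I*√5/3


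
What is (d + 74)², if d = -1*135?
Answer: 3721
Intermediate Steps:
d = -135
(d + 74)² = (-135 + 74)² = (-61)² = 3721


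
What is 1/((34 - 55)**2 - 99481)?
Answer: -1/99040 ≈ -1.0097e-5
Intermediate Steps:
1/((34 - 55)**2 - 99481) = 1/((-21)**2 - 99481) = 1/(441 - 99481) = 1/(-99040) = -1/99040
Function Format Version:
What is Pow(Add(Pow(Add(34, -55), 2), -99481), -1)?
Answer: Rational(-1, 99040) ≈ -1.0097e-5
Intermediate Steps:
Pow(Add(Pow(Add(34, -55), 2), -99481), -1) = Pow(Add(Pow(-21, 2), -99481), -1) = Pow(Add(441, -99481), -1) = Pow(-99040, -1) = Rational(-1, 99040)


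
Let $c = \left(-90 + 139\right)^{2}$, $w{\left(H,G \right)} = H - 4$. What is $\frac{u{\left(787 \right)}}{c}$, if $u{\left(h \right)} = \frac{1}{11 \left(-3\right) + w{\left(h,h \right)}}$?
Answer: $\frac{1}{1800750} \approx 5.5532 \cdot 10^{-7}$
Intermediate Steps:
$w{\left(H,G \right)} = -4 + H$
$u{\left(h \right)} = \frac{1}{-37 + h}$ ($u{\left(h \right)} = \frac{1}{11 \left(-3\right) + \left(-4 + h\right)} = \frac{1}{-33 + \left(-4 + h\right)} = \frac{1}{-37 + h}$)
$c = 2401$ ($c = 49^{2} = 2401$)
$\frac{u{\left(787 \right)}}{c} = \frac{1}{\left(-37 + 787\right) 2401} = \frac{1}{750} \cdot \frac{1}{2401} = \frac{1}{1800750}$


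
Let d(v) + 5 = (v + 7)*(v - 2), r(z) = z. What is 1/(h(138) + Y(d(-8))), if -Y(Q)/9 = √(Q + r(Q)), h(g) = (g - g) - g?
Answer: -23/3039 + √10/2026 ≈ -0.0060074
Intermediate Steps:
d(v) = -5 + (-2 + v)*(7 + v) (d(v) = -5 + (v + 7)*(v - 2) = -5 + (7 + v)*(-2 + v) = -5 + (-2 + v)*(7 + v))
h(g) = -g (h(g) = 0 - g = -g)
Y(Q) = -9*√2*√Q (Y(Q) = -9*√(Q + Q) = -9*√2*√Q)
1/(h(138) + Y(d(-8))) = 1/(-1*138 - 9*√2*√(-19 + (-8)² + 5*(-8))) = 1/(-138 - 9*√2*√(-19 + 64 - 40)) = 1/(-138 - 9*√2*√5) = 1/(-138 - 9*√10)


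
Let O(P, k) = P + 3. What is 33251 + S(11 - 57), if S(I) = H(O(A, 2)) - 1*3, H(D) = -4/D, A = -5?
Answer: 33250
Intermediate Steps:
O(P, k) = 3 + P
S(I) = -1 (S(I) = -4/(3 - 5) - 1*3 = -4/(-2) - 3 = -4*(-½) - 3 = 2 - 3 = -1)
33251 + S(11 - 57) = 33251 - 1 = 33250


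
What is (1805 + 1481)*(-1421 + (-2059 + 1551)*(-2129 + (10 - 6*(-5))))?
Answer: 3482473226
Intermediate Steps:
(1805 + 1481)*(-1421 + (-2059 + 1551)*(-2129 + (10 - 6*(-5)))) = 3286*(-1421 - 508*(-2129 + (10 + 30))) = 3286*(-1421 - 508*(-2129 + 40)) = 3286*(-1421 - 508*(-2089)) = 3286*(-1421 + 1061212) = 3286*1059791 = 3482473226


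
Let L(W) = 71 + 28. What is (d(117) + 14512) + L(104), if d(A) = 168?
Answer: 14779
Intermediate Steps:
L(W) = 99
(d(117) + 14512) + L(104) = (168 + 14512) + 99 = 14680 + 99 = 14779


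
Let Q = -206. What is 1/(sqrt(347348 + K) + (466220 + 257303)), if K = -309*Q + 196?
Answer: 723523/523485120331 - sqrt(411198)/523485120331 ≈ 1.3809e-6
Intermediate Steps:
K = 63850 (K = -309*(-206) + 196 = 63654 + 196 = 63850)
1/(sqrt(347348 + K) + (466220 + 257303)) = 1/(sqrt(347348 + 63850) + (466220 + 257303)) = 1/(sqrt(411198) + 723523) = 1/(723523 + sqrt(411198))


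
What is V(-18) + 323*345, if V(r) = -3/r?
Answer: 668611/6 ≈ 1.1144e+5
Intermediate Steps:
V(-18) + 323*345 = -3/(-18) + 323*345 = -3*(-1/18) + 111435 = 1/6 + 111435 = 668611/6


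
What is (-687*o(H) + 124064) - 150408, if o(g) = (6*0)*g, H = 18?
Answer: -26344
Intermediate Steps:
o(g) = 0 (o(g) = 0*g = 0)
(-687*o(H) + 124064) - 150408 = (-687*0 + 124064) - 150408 = (0 + 124064) - 150408 = 124064 - 150408 = -26344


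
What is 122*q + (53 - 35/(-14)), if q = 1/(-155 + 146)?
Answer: 755/18 ≈ 41.944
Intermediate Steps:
q = -⅑ (q = 1/(-9) = -⅑ ≈ -0.11111)
122*q + (53 - 35/(-14)) = 122*(-⅑) + (53 - 35/(-14)) = -122/9 + (53 - 35*(-1)/14) = -122/9 + (53 - 1*(-5/2)) = -122/9 + (53 + 5/2) = -122/9 + 111/2 = 755/18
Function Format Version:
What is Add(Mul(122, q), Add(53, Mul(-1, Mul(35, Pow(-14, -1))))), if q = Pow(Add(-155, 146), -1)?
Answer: Rational(755, 18) ≈ 41.944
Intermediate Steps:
q = Rational(-1, 9) (q = Pow(-9, -1) = Rational(-1, 9) ≈ -0.11111)
Add(Mul(122, q), Add(53, Mul(-1, Mul(35, Pow(-14, -1))))) = Add(Mul(122, Rational(-1, 9)), Add(53, Mul(-1, Mul(35, Pow(-14, -1))))) = Add(Rational(-122, 9), Add(53, Mul(-1, Mul(35, Rational(-1, 14))))) = Add(Rational(-122, 9), Add(53, Mul(-1, Rational(-5, 2)))) = Add(Rational(-122, 9), Add(53, Rational(5, 2))) = Add(Rational(-122, 9), Rational(111, 2)) = Rational(755, 18)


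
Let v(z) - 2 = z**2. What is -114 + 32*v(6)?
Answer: 1102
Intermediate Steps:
v(z) = 2 + z**2
-114 + 32*v(6) = -114 + 32*(2 + 6**2) = -114 + 32*(2 + 36) = -114 + 32*38 = -114 + 1216 = 1102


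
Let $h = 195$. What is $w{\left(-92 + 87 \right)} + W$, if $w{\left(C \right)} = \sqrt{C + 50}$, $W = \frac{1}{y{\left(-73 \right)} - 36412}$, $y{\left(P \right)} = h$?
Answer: $- \frac{1}{36217} + 3 \sqrt{5} \approx 6.7082$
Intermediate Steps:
$y{\left(P \right)} = 195$
$W = - \frac{1}{36217}$ ($W = \frac{1}{195 - 36412} = \frac{1}{-36217} = - \frac{1}{36217} \approx -2.7611 \cdot 10^{-5}$)
$w{\left(C \right)} = \sqrt{50 + C}$
$w{\left(-92 + 87 \right)} + W = \sqrt{50 + \left(-92 + 87\right)} - \frac{1}{36217} = \sqrt{50 - 5} - \frac{1}{36217} = \sqrt{45} - \frac{1}{36217} = 3 \sqrt{5} - \frac{1}{36217} = - \frac{1}{36217} + 3 \sqrt{5}$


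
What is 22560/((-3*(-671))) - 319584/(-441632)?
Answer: 110484797/9260471 ≈ 11.931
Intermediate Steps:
22560/((-3*(-671))) - 319584/(-441632) = 22560/2013 - 319584*(-1/441632) = 22560*(1/2013) + 9987/13801 = 7520/671 + 9987/13801 = 110484797/9260471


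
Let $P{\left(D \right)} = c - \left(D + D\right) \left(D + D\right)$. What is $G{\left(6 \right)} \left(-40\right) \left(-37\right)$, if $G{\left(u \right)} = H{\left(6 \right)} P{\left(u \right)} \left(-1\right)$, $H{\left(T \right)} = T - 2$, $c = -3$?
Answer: $870240$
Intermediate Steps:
$P{\left(D \right)} = -3 - 4 D^{2}$ ($P{\left(D \right)} = -3 - \left(D + D\right) \left(D + D\right) = -3 - 2 D 2 D = -3 - 4 D^{2}$)
$H{\left(T \right)} = -2 + T$ ($H{\left(T \right)} = T - 2 = -2 + T$)
$G{\left(u \right)} = 12 + 16 u^{2}$ ($G{\left(u \right)} = \left(-2 + 6\right) \left(-3 - 4 u^{2}\right) \left(-1\right) = 4 \left(-3 - 4 u^{2}\right) \left(-1\right) = \left(-12 - 16 u^{2}\right) \left(-1\right) = 12 + 16 u^{2}$)
$G{\left(6 \right)} \left(-40\right) \left(-37\right) = \left(12 + 16 \cdot 6^{2}\right) \left(-40\right) \left(-37\right) = \left(12 + 16 \cdot 36\right) \left(-40\right) \left(-37\right) = \left(12 + 576\right) \left(-40\right) \left(-37\right) = 588 \left(-40\right) \left(-37\right) = \left(-23520\right) \left(-37\right) = 870240$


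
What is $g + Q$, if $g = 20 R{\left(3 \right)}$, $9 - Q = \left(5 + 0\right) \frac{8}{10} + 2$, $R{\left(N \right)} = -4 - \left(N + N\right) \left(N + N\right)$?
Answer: $-797$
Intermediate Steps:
$R{\left(N \right)} = -4 - 4 N^{2}$ ($R{\left(N \right)} = -4 - 2 N 2 N = -4 - 4 N^{2}$)
$Q = 3$ ($Q = 9 - \left(\left(5 + 0\right) \frac{8}{10} + 2\right) = 9 - \left(5 \cdot 8 \cdot \frac{1}{10} + 2\right) = 9 - \left(5 \cdot \frac{4}{5} + 2\right) = 9 - \left(4 + 2\right) = 9 - 6 = 3$)
$g = -800$ ($g = 20 \left(-4 - 4 \cdot 3^{2}\right) = 20 \left(-4 - 36\right) = 20 \left(-40\right) = -800$)
$g + Q = -800 + 3 = -797$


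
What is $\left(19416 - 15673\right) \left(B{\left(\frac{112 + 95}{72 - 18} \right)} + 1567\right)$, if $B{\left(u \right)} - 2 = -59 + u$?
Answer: $\frac{33997669}{6} \approx 5.6663 \cdot 10^{6}$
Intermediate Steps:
$B{\left(u \right)} = -57 + u$ ($B{\left(u \right)} = 2 + \left(-59 + u\right) = -57 + u$)
$\left(19416 - 15673\right) \left(B{\left(\frac{112 + 95}{72 - 18} \right)} + 1567\right) = \left(19416 - 15673\right) \left(\left(-57 + \frac{112 + 95}{72 - 18}\right) + 1567\right) = 3743 \left(\left(-57 + \frac{207}{54}\right) + 1567\right) = 3743 \left(\left(-57 + 207 \cdot \frac{1}{54}\right) + 1567\right) = 3743 \left(\left(-57 + \frac{23}{6}\right) + 1567\right) = 3743 \left(- \frac{319}{6} + 1567\right) = 3743 \cdot \frac{9083}{6} = \frac{33997669}{6}$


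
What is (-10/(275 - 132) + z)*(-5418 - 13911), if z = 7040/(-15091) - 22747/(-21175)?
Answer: -43183633125879/4154175025 ≈ -10395.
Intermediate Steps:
z = 194202977/319551925 (z = 7040*(-1/15091) - 22747*(-1/21175) = -7040/15091 + 22747/21175 = 194202977/319551925 ≈ 0.60774)
(-10/(275 - 132) + z)*(-5418 - 13911) = (-10/(275 - 132) + 194202977/319551925)*(-5418 - 13911) = (-10/143 + 194202977/319551925)*(-19329) = (2234136951/4154175025)*(-19329) = -43183633125879/4154175025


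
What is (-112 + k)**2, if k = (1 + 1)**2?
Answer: 11664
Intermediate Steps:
k = 4 (k = 2**2 = 4)
(-112 + k)**2 = (-112 + 4)**2 = (-108)**2 = 11664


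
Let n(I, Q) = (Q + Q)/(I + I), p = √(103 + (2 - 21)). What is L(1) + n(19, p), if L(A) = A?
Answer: 1 + 2*√21/19 ≈ 1.4824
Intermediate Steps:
p = 2*√21 (p = √(103 - 19) = √84 = 2*√21 ≈ 9.1651)
n(I, Q) = Q/I (n(I, Q) = (2*Q)/((2*I)) = (2*Q)*(1/(2*I)) = Q/I)
L(1) + n(19, p) = 1 + (2*√21)/19 = 1 + (2*√21)*(1/19) = 1 + 2*√21/19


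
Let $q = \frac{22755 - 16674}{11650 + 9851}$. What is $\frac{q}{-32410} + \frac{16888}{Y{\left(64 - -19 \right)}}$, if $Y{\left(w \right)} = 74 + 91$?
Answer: $\frac{261519067927}{2555107170} \approx 102.35$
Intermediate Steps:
$q = \frac{2027}{7167}$ ($q = \frac{6081}{21501} = 6081 \cdot \frac{1}{21501} = \frac{2027}{7167} \approx 0.28282$)
$Y{\left(w \right)} = 165$
$\frac{q}{-32410} + \frac{16888}{Y{\left(64 - -19 \right)}} = \frac{2027}{7167 \left(-32410\right)} + \frac{16888}{165} = \frac{2027}{7167} \left(- \frac{1}{32410}\right) + 16888 \cdot \frac{1}{165} = - \frac{2027}{232282470} + \frac{16888}{165} = \frac{261519067927}{2555107170}$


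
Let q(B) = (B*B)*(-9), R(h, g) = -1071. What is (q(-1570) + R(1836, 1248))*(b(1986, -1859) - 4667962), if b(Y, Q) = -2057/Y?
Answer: 68556427508406573/662 ≈ 1.0356e+14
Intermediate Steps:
q(B) = -9*B² (q(B) = B²*(-9) = -9*B²)
(q(-1570) + R(1836, 1248))*(b(1986, -1859) - 4667962) = (-9*(-1570)² - 1071)*(-2057/1986 - 4667962) = (-9*2464900 - 1071)*(-2057*1/1986 - 4667962) = (-22184100 - 1071)*(-2057/1986 - 4667962) = -22185171*(-9270574589/1986) = 68556427508406573/662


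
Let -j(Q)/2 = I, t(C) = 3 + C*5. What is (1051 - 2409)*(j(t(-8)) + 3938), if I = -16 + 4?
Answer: -5380396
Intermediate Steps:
t(C) = 3 + 5*C
I = -12
j(Q) = 24 (j(Q) = -2*(-12) = 24)
(1051 - 2409)*(j(t(-8)) + 3938) = (1051 - 2409)*(24 + 3938) = -1358*3962 = -5380396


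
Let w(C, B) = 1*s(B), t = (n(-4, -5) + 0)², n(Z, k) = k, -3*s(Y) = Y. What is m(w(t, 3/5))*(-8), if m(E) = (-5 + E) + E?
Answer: 216/5 ≈ 43.200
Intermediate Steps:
s(Y) = -Y/3
t = 25 (t = (-5 + 0)² = (-5)² = 25)
w(C, B) = -B/3 (w(C, B) = 1*(-B/3) = -B/3)
m(E) = -5 + 2*E
m(w(t, 3/5))*(-8) = (-5 + 2*(-1/5))*(-8) = (-5 + 2*(-⅓*⅗))*(-8) = (-5 + 2*(-⅕))*(-8) = (-5 - ⅖)*(-8) = -27/5*(-8) = 216/5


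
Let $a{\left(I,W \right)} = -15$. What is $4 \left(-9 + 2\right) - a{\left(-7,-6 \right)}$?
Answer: $-13$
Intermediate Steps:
$4 \left(-9 + 2\right) - a{\left(-7,-6 \right)} = 4 \left(-9 + 2\right) - -15 = 4 \left(-7\right) + 15 = -28 + 15 = -13$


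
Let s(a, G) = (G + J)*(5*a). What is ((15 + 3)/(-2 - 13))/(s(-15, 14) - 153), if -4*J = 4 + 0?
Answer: 1/940 ≈ 0.0010638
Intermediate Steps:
J = -1 (J = -(4 + 0)/4 = -1/4*4 = -1)
s(a, G) = 5*a*(-1 + G) (s(a, G) = (G - 1)*(5*a) = (-1 + G)*(5*a) = 5*a*(-1 + G))
((15 + 3)/(-2 - 13))/(s(-15, 14) - 153) = ((15 + 3)/(-2 - 13))/(5*(-15)*(-1 + 14) - 153) = (18/(-15))/(5*(-15)*13 - 153) = (18*(-1/15))/(-975 - 153) = -6/5/(-1128) = -1/1128*(-6/5) = 1/940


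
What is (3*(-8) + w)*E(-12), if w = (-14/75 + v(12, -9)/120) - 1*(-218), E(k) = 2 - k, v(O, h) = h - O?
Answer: 813281/300 ≈ 2710.9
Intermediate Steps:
w = 130583/600 (w = (-14/75 + (-9 - 1*12)/120) - 1*(-218) = (-14*1/75 + (-9 - 12)*(1/120)) + 218 = (-14/75 - 21*1/120) + 218 = (-14/75 - 7/40) + 218 = -217/600 + 218 = 130583/600 ≈ 217.64)
(3*(-8) + w)*E(-12) = (3*(-8) + 130583/600)*(2 - 1*(-12)) = (-24 + 130583/600)*(2 + 12) = (116183/600)*14 = 813281/300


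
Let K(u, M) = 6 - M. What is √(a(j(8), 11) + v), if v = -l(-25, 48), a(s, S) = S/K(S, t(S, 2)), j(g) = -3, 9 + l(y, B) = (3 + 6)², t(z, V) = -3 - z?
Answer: I*√7145/10 ≈ 8.4528*I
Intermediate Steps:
l(y, B) = 72 (l(y, B) = -9 + (3 + 6)² = -9 + 9² = -9 + 81 = 72)
a(s, S) = S/(9 + S) (a(s, S) = S/(6 - (-3 - S)) = S/(6 + (3 + S)) = S/(9 + S))
v = -72 (v = -1*72 = -72)
√(a(j(8), 11) + v) = √(11/(9 + 11) - 72) = √(11/20 - 72) = √(-1429/20) = I*√7145/10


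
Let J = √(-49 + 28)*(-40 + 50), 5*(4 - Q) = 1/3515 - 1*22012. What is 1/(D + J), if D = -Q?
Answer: -1361051568425/5997986202977941 - 3088806250*I*√21/5997986202977941 ≈ -0.00022692 - 2.3599e-6*I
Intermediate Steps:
Q = 77442479/17575 (Q = 4 - (1/3515 - 1*22012)/5 = 4 - (1/3515 - 22012)/5 = 4 - ⅕*(-77372179/3515) = 4 + 77372179/17575 = 77442479/17575 ≈ 4406.4)
D = -77442479/17575 (D = -1*77442479/17575 = -77442479/17575 ≈ -4406.4)
J = 10*I*√21 (J = √(-21)*10 = (I*√21)*10 = 10*I*√21 ≈ 45.826*I)
1/(D + J) = 1/(-77442479/17575 + 10*I*√21)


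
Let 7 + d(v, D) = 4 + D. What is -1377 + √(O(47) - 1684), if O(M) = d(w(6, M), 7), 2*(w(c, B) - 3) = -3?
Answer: -1377 + 4*I*√105 ≈ -1377.0 + 40.988*I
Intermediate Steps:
w(c, B) = 3/2 (w(c, B) = 3 + (½)*(-3) = 3 - 3/2 = 3/2)
d(v, D) = -3 + D (d(v, D) = -7 + (4 + D) = -3 + D)
O(M) = 4 (O(M) = -3 + 7 = 4)
-1377 + √(O(47) - 1684) = -1377 + √(4 - 1684) = -1377 + √(-1680) = -1377 + 4*I*√105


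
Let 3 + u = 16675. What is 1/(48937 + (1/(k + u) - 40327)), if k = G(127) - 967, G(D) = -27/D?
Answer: 1994508/17172714007 ≈ 0.00011614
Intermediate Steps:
u = 16672 (u = -3 + 16675 = 16672)
k = -122836/127 (k = -27/127 - 967 = -122836/127 ≈ -967.21)
1/(48937 + (1/(k + u) - 40327)) = 1/(48937 + (1/(-122836/127 + 16672) - 40327)) = 1/(48937 + (1/(1994508/127) - 40327)) = 1/(48937 + (127/1994508 - 40327)) = 1/(48937 - 80432523989/1994508) = 1/(17172714007/1994508) = 1994508/17172714007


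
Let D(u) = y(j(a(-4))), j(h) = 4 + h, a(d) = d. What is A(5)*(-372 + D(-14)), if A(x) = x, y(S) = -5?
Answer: -1885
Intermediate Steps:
D(u) = -5
A(5)*(-372 + D(-14)) = 5*(-372 - 5) = 5*(-377) = -1885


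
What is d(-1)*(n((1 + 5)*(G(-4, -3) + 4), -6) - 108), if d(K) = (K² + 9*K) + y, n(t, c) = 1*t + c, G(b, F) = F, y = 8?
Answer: 0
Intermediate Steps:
n(t, c) = c + t (n(t, c) = t + c = c + t)
d(K) = 8 + K² + 9*K (d(K) = (K² + 9*K) + 8 = 8 + K² + 9*K)
d(-1)*(n((1 + 5)*(G(-4, -3) + 4), -6) - 108) = (8 + (-1)² + 9*(-1))*((-6 + (1 + 5)*(-3 + 4)) - 108) = (8 + 1 - 9)*((-6 + 6*1) - 108) = 0*((-6 + 6) - 108) = 0*(0 - 108) = 0*(-108) = 0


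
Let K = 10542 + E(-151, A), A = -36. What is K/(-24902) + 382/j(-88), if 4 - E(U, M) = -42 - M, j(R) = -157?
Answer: -5584614/1954807 ≈ -2.8569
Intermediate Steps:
E(U, M) = 46 + M (E(U, M) = 4 - (-42 - M) = 4 + (42 + M) = 46 + M)
K = 10552 (K = 10542 + (46 - 36) = 10542 + 10 = 10552)
K/(-24902) + 382/j(-88) = 10552/(-24902) + 382/(-157) = 10552*(-1/24902) + 382*(-1/157) = -5276/12451 - 382/157 = -5584614/1954807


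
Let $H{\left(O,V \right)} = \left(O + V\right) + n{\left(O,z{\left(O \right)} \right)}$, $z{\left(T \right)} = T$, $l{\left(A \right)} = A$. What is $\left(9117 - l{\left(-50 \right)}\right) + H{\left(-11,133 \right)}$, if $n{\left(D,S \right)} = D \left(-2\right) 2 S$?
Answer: $8805$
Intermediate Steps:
$n{\left(D,S \right)} = - 4 D S$ ($n{\left(D,S \right)} = - 2 D 2 S = - 4 D S$)
$H{\left(O,V \right)} = O + V - 4 O^{2}$ ($H{\left(O,V \right)} = \left(O + V\right) - 4 O O = \left(O + V\right) - 4 O^{2} = O + V - 4 O^{2}$)
$\left(9117 - l{\left(-50 \right)}\right) + H{\left(-11,133 \right)} = \left(9117 - -50\right) - \left(-122 + 484\right) = \left(9117 + 50\right) - 362 = 9167 - 362 = 8805$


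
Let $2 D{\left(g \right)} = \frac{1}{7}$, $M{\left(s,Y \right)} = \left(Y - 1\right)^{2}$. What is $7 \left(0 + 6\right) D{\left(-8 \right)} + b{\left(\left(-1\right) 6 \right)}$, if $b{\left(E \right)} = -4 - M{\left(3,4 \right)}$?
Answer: $-10$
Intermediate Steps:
$M{\left(s,Y \right)} = \left(-1 + Y\right)^{2}$
$D{\left(g \right)} = \frac{1}{14}$ ($D{\left(g \right)} = \frac{1}{2 \cdot 7} = \frac{1}{2} \cdot \frac{1}{7} = \frac{1}{14}$)
$b{\left(E \right)} = -13$ ($b{\left(E \right)} = -4 - \left(-1 + 4\right)^{2} = -4 - 3^{2} = -4 - 9 = -13$)
$7 \left(0 + 6\right) D{\left(-8 \right)} + b{\left(\left(-1\right) 6 \right)} = 7 \left(0 + 6\right) \frac{1}{14} - 13 = 7 \cdot 6 \cdot \frac{1}{14} - 13 = 42 \cdot \frac{1}{14} - 13 = 3 - 13 = -10$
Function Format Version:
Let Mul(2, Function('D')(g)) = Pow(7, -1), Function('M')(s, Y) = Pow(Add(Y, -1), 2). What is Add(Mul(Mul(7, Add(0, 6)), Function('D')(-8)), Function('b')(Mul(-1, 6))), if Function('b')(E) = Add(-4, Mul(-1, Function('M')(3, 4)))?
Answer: -10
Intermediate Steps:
Function('M')(s, Y) = Pow(Add(-1, Y), 2)
Function('D')(g) = Rational(1, 14) (Function('D')(g) = Mul(Rational(1, 2), Pow(7, -1)) = Mul(Rational(1, 2), Rational(1, 7)) = Rational(1, 14))
Function('b')(E) = -13 (Function('b')(E) = Add(-4, Mul(-1, Pow(Add(-1, 4), 2))) = Add(-4, Mul(-1, Pow(3, 2))) = Add(-4, Mul(-1, 9)) = Add(-4, -9) = -13)
Add(Mul(Mul(7, Add(0, 6)), Function('D')(-8)), Function('b')(Mul(-1, 6))) = Add(Mul(Mul(7, Add(0, 6)), Rational(1, 14)), -13) = Add(Mul(Mul(7, 6), Rational(1, 14)), -13) = Add(Mul(42, Rational(1, 14)), -13) = Add(3, -13) = -10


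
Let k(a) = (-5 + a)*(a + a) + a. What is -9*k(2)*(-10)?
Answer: -900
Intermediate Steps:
k(a) = a + 2*a*(-5 + a) (k(a) = (-5 + a)*(2*a) + a = 2*a*(-5 + a) + a = a + 2*a*(-5 + a))
-9*k(2)*(-10) = -18*(-9 + 2*2)*(-10) = -18*(-9 + 4)*(-10) = -18*(-5)*(-10) = -9*(-10)*(-10) = 90*(-10) = -900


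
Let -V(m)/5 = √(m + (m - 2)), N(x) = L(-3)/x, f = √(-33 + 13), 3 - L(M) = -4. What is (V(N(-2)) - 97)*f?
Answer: √5*(30 - 194*I) ≈ 67.082 - 433.8*I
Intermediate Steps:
L(M) = 7 (L(M) = 3 - 1*(-4) = 3 + 4 = 7)
f = 2*I*√5 (f = √(-20) = 2*I*√5 ≈ 4.4721*I)
N(x) = 7/x
V(m) = -5*√(-2 + 2*m) (V(m) = -5*√(m + (m - 2)) = -5*√(m + (-2 + m)) = -5*√(-2 + 2*m))
(V(N(-2)) - 97)*f = (-5*√(-2 + 2*(7/(-2))) - 97)*(2*I*√5) = (-5*√(-2 + 2*(7*(-½))) - 97)*(2*I*√5) = (-5*√(-2 + 2*(-7/2)) - 97)*(2*I*√5) = (-5*√(-2 - 7) - 97)*(2*I*√5) = (-15*I - 97)*(2*I*√5) = (-97 - 15*I)*(2*I*√5) = 2*I*√5*(-97 - 15*I)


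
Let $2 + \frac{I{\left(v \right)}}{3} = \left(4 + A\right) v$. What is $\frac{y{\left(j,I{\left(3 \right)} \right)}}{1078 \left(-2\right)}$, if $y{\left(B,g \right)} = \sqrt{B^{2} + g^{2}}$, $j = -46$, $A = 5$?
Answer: $- \frac{\sqrt{7741}}{2156} \approx -0.040808$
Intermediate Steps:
$I{\left(v \right)} = -6 + 27 v$ ($I{\left(v \right)} = -6 + 3 \left(4 + 5\right) v = -6 + 3 \cdot 9 v = -6 + 27 v$)
$\frac{y{\left(j,I{\left(3 \right)} \right)}}{1078 \left(-2\right)} = \frac{\sqrt{\left(-46\right)^{2} + \left(-6 + 27 \cdot 3\right)^{2}}}{1078 \left(-2\right)} = \frac{\sqrt{2116 + \left(-6 + 81\right)^{2}}}{-2156} = \sqrt{2116 + 75^{2}} \left(- \frac{1}{2156}\right) = \sqrt{2116 + 5625} \left(- \frac{1}{2156}\right) = \sqrt{7741} \left(- \frac{1}{2156}\right) = - \frac{\sqrt{7741}}{2156}$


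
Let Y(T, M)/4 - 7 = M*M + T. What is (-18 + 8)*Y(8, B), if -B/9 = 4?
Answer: -52440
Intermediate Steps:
B = -36 (B = -9*4 = -36)
Y(T, M) = 28 + 4*T + 4*M**2 (Y(T, M) = 28 + 4*(M*M + T) = 28 + 4*(M**2 + T) = 28 + 4*(T + M**2) = 28 + (4*T + 4*M**2) = 28 + 4*T + 4*M**2)
(-18 + 8)*Y(8, B) = (-18 + 8)*(28 + 4*8 + 4*(-36)**2) = -10*(28 + 32 + 4*1296) = -10*(28 + 32 + 5184) = -10*5244 = -52440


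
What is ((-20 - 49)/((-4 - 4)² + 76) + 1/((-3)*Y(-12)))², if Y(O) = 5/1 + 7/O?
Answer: 17783089/55056400 ≈ 0.32300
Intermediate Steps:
Y(O) = 5 + 7/O (Y(O) = 5*1 + 7/O = 5 + 7/O)
((-20 - 49)/((-4 - 4)² + 76) + 1/((-3)*Y(-12)))² = ((-20 - 49)/((-4 - 4)² + 76) + 1/((-3)*(5 + 7/(-12))))² = (-69/((-8)² + 76) - 1/(3*(5 + 7*(-1/12))))² = (-69/(64 + 76) - 1/(3*(5 - 7/12)))² = (-69/140 - 1/(3*53/12))² = (-69*1/140 - ⅓*12/53)² = (-69/140 - 4/53)² = (-4217/7420)² = 17783089/55056400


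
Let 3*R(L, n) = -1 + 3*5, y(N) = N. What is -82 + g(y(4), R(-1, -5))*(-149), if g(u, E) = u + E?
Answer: -4120/3 ≈ -1373.3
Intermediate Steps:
R(L, n) = 14/3 (R(L, n) = (-1 + 3*5)/3 = (-1 + 15)/3 = (⅓)*14 = 14/3)
g(u, E) = E + u
-82 + g(y(4), R(-1, -5))*(-149) = -82 + (14/3 + 4)*(-149) = -82 + (26/3)*(-149) = -82 - 3874/3 = -4120/3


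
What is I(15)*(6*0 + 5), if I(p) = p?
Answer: 75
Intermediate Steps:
I(15)*(6*0 + 5) = 15*(6*0 + 5) = 15*(0 + 5) = 15*5 = 75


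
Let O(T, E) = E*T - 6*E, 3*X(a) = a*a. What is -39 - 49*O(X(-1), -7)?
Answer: -5948/3 ≈ -1982.7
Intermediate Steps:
X(a) = a²/3 (X(a) = (a*a)/3 = a²/3)
O(T, E) = -6*E + E*T
-39 - 49*O(X(-1), -7) = -39 - (-343)*(-6 + (⅓)*(-1)²) = -39 - (-343)*(-6 + (⅓)*1) = -39 - (-343)*(-6 + ⅓) = -39 - (-343)*(-17)/3 = -39 - 49*119/3 = -39 - 5831/3 = -5948/3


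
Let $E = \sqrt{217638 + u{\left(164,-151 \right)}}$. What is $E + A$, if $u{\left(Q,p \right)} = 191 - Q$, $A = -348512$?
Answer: $-348512 + 3 \sqrt{24185} \approx -3.4805 \cdot 10^{5}$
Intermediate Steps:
$E = 3 \sqrt{24185}$ ($E = \sqrt{217638 + \left(191 - 164\right)} = \sqrt{217638 + 27} = \sqrt{217665} = 3 \sqrt{24185} \approx 466.55$)
$E + A = 3 \sqrt{24185} - 348512 = -348512 + 3 \sqrt{24185}$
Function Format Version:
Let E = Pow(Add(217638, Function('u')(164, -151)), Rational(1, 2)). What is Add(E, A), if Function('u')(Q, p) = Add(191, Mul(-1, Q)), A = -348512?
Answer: Add(-348512, Mul(3, Pow(24185, Rational(1, 2)))) ≈ -3.4805e+5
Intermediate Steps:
E = Mul(3, Pow(24185, Rational(1, 2))) (E = Pow(Add(217638, Add(191, Mul(-1, 164))), Rational(1, 2)) = Pow(Add(217638, Add(191, -164)), Rational(1, 2)) = Pow(Add(217638, 27), Rational(1, 2)) = Pow(217665, Rational(1, 2)) = Mul(3, Pow(24185, Rational(1, 2))) ≈ 466.55)
Add(E, A) = Add(Mul(3, Pow(24185, Rational(1, 2))), -348512) = Add(-348512, Mul(3, Pow(24185, Rational(1, 2))))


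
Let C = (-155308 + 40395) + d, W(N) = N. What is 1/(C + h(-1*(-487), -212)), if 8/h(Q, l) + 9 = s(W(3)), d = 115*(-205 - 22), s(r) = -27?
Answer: -9/1269164 ≈ -7.0913e-6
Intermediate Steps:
d = -26105 (d = 115*(-227) = -26105)
h(Q, l) = -2/9 (h(Q, l) = 8/(-9 - 27) = 8/(-36) = 8*(-1/36) = -2/9)
C = -141018 (C = (-155308 + 40395) - 26105 = -114913 - 26105 = -141018)
1/(C + h(-1*(-487), -212)) = 1/(-141018 - 2/9) = 1/(-1269164/9) = -9/1269164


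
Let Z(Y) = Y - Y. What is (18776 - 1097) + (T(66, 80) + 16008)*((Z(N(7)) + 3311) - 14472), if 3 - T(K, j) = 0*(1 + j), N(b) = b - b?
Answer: -178681092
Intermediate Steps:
N(b) = 0
Z(Y) = 0
T(K, j) = 3 (T(K, j) = 3 - 0*(1 + j) = 3 - 1*0 = 3 + 0 = 3)
(18776 - 1097) + (T(66, 80) + 16008)*((Z(N(7)) + 3311) - 14472) = (18776 - 1097) + (3 + 16008)*((0 + 3311) - 14472) = 17679 + 16011*(3311 - 14472) = 17679 + 16011*(-11161) = 17679 - 178698771 = -178681092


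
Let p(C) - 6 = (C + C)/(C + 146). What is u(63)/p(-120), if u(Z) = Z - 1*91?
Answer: 26/3 ≈ 8.6667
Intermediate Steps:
u(Z) = -91 + Z (u(Z) = Z - 91 = -91 + Z)
p(C) = 6 + 2*C/(146 + C) (p(C) = 6 + (C + C)/(C + 146) = 6 + (2*C)/(146 + C) = 6 + 2*C/(146 + C))
u(63)/p(-120) = (-91 + 63)/((4*(219 + 2*(-120))/(146 - 120))) = -28*13/(2*(219 - 240)) = -28/(4*(1/26)*(-21)) = -28/(-42/13) = -28*(-13/42) = 26/3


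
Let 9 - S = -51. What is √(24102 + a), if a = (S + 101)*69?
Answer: 11*√291 ≈ 187.65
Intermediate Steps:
S = 60 (S = 9 - 1*(-51) = 9 + 51 = 60)
a = 11109 (a = (60 + 101)*69 = 161*69 = 11109)
√(24102 + a) = √(24102 + 11109) = √35211 = 11*√291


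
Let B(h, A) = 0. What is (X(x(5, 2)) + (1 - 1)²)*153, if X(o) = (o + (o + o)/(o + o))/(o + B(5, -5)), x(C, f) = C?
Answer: 918/5 ≈ 183.60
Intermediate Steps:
X(o) = (1 + o)/o (X(o) = (o + (o + o)/(o + o))/(o + 0) = (o + (2*o)/((2*o)))/o = (o + (2*o)*(1/(2*o)))/o = (o + 1)/o = (1 + o)/o)
(X(x(5, 2)) + (1 - 1)²)*153 = ((1 + 5)/5 + (1 - 1)²)*153 = ((⅕)*6 + 0²)*153 = (6/5 + 0)*153 = (6/5)*153 = 918/5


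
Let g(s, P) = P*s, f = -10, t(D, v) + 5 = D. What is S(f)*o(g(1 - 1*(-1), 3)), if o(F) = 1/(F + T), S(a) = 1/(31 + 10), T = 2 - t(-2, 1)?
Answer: 1/615 ≈ 0.0016260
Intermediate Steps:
t(D, v) = -5 + D
T = 9 (T = 2 - (-5 - 2) = 2 - 1*(-7) = 2 + 7 = 9)
S(a) = 1/41
o(F) = 1/(9 + F) (o(F) = 1/(F + 9) = 1/(9 + F))
S(f)*o(g(1 - 1*(-1), 3)) = 1/(41*(9 + 3*(1 - 1*(-1)))) = 1/(41*(9 + 3*(1 + 1))) = 1/(41*(9 + 3*2)) = 1/(41*(9 + 6)) = (1/41)/15 = (1/41)*(1/15) = 1/615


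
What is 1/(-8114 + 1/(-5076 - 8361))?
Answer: -13437/109027819 ≈ -0.00012324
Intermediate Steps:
1/(-8114 + 1/(-5076 - 8361)) = 1/(-8114 + 1/(-13437)) = 1/(-8114 - 1/13437) = 1/(-109027819/13437) = -13437/109027819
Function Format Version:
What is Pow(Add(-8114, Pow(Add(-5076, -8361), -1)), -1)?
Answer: Rational(-13437, 109027819) ≈ -0.00012324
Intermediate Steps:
Pow(Add(-8114, Pow(Add(-5076, -8361), -1)), -1) = Pow(Add(-8114, Pow(-13437, -1)), -1) = Pow(Add(-8114, Rational(-1, 13437)), -1) = Pow(Rational(-109027819, 13437), -1) = Rational(-13437, 109027819)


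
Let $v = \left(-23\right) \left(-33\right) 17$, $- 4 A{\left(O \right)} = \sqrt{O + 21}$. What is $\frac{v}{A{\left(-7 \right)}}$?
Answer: $- \frac{25806 \sqrt{14}}{7} \approx -13794.0$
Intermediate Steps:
$A{\left(O \right)} = - \frac{\sqrt{21 + O}}{4}$ ($A{\left(O \right)} = - \frac{\sqrt{O + 21}}{4} = - \frac{\sqrt{21 + O}}{4}$)
$v = 12903$ ($v = 759 \cdot 17 = 12903$)
$\frac{v}{A{\left(-7 \right)}} = \frac{12903}{\left(- \frac{1}{4}\right) \sqrt{21 - 7}} = \frac{12903}{\left(- \frac{1}{4}\right) \sqrt{14}} = 12903 \left(- \frac{2 \sqrt{14}}{7}\right) = - \frac{25806 \sqrt{14}}{7}$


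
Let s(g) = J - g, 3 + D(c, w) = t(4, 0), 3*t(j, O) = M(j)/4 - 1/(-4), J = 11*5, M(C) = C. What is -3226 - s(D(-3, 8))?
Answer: -39403/12 ≈ -3283.6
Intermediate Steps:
J = 55
t(j, O) = 1/12 + j/12 (t(j, O) = (j/4 - 1/(-4))/3 = (j*(¼) - 1*(-¼))/3 = (j/4 + ¼)/3 = (¼ + j/4)/3 = 1/12 + j/12)
D(c, w) = -31/12 (D(c, w) = -3 + (1/12 + (1/12)*4) = -3 + (1/12 + ⅓) = -3 + 5/12 = -31/12)
s(g) = 55 - g
-3226 - s(D(-3, 8)) = -3226 - (55 - 1*(-31/12)) = -3226 - (55 + 31/12) = -3226 - 1*691/12 = -3226 - 691/12 = -39403/12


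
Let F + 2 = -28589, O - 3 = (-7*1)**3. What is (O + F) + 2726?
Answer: -26205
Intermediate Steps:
O = -340 (O = 3 + (-7*1)**3 = 3 + (-7)**3 = 3 - 343 = -340)
F = -28591 (F = -2 - 28589 = -28591)
(O + F) + 2726 = (-340 - 28591) + 2726 = -28931 + 2726 = -26205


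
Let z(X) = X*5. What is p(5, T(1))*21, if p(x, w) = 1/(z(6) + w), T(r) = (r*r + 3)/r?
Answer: 21/34 ≈ 0.61765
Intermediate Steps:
z(X) = 5*X
T(r) = (3 + r²)/r (T(r) = (r² + 3)/r = (3 + r²)/r)
p(x, w) = 1/(30 + w) (p(x, w) = 1/(5*6 + w) = 1/(30 + w))
p(5, T(1))*21 = 21/(30 + (1 + 3/1)) = 21/(30 + (1 + 3*1)) = 21/(30 + (1 + 3)) = 21/(30 + 4) = 21/34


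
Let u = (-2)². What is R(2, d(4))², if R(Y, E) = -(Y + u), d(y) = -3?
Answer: 36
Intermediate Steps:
u = 4
R(Y, E) = -4 - Y (R(Y, E) = -(Y + 4) = -(4 + Y) = -4 - Y)
R(2, d(4))² = (-4 - 1*2)² = (-4 - 2)² = (-6)² = 36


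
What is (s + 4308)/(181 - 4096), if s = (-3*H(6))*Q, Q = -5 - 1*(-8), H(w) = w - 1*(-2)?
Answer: -1412/1305 ≈ -1.0820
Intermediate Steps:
H(w) = 2 + w (H(w) = w + 2 = 2 + w)
Q = 3 (Q = -5 + 8 = 3)
s = -72 (s = -3*(2 + 6)*3 = -3*8*3 = -24*3 = -72)
(s + 4308)/(181 - 4096) = (-72 + 4308)/(181 - 4096) = 4236/(-3915) = 4236*(-1/3915) = -1412/1305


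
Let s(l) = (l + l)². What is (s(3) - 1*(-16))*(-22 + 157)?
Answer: 7020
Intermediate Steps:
s(l) = 4*l² (s(l) = (2*l)² = 4*l²)
(s(3) - 1*(-16))*(-22 + 157) = (4*3² - 1*(-16))*(-22 + 157) = (4*9 + 16)*135 = (36 + 16)*135 = 52*135 = 7020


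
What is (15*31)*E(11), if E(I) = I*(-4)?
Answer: -20460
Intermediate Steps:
E(I) = -4*I
(15*31)*E(11) = (15*31)*(-4*11) = 465*(-44) = -20460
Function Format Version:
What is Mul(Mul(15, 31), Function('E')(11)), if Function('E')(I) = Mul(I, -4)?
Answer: -20460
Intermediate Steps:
Function('E')(I) = Mul(-4, I)
Mul(Mul(15, 31), Function('E')(11)) = Mul(Mul(15, 31), Mul(-4, 11)) = Mul(465, -44) = -20460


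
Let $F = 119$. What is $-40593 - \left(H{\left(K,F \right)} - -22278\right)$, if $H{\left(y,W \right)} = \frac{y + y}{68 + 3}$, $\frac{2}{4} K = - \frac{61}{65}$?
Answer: $- \frac{290149421}{4615} \approx -62871.0$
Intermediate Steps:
$K = - \frac{122}{65}$ ($K = 2 \left(- \frac{61}{65}\right) = - \frac{122}{65} \approx -1.8769$)
$H{\left(y,W \right)} = \frac{2 y}{71}$
$-40593 - \left(H{\left(K,F \right)} - -22278\right) = -40593 - \left(\frac{2}{71} \left(- \frac{122}{65}\right) - -22278\right) = -40593 - \left(- \frac{244}{4615} + 22278\right) = -40593 - \frac{102812726}{4615} = - \frac{290149421}{4615}$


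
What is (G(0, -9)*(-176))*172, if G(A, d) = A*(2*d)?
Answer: 0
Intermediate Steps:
G(A, d) = 2*A*d
(G(0, -9)*(-176))*172 = ((2*0*(-9))*(-176))*172 = (0*(-176))*172 = 0*172 = 0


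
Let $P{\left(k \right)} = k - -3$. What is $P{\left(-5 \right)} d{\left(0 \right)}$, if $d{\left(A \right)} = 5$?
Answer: $-10$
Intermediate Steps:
$P{\left(k \right)} = 3 + k$ ($P{\left(k \right)} = k + 3 = 3 + k$)
$P{\left(-5 \right)} d{\left(0 \right)} = \left(3 - 5\right) 5 = \left(-2\right) 5 = -10$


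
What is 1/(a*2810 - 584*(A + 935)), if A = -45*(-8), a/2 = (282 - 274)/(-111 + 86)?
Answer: -5/3790392 ≈ -1.3191e-6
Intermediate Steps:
a = -16/25 (a = 2*((282 - 274)/(-111 + 86)) = 2*(8/(-25)) = 2*(8*(-1/25)) = 2*(-8/25) = -16/25 ≈ -0.64000)
A = 360
1/(a*2810 - 584*(A + 935)) = 1/(-16/25*2810 - 584*(360 + 935)) = 1/(-8992/5 - 584*1295) = 1/(-8992/5 - 756280) = 1/(-3790392/5) = -5/3790392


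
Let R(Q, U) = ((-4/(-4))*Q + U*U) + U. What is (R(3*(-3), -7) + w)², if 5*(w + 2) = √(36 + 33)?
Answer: (155 + √69)²/25 ≈ 1066.8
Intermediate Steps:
R(Q, U) = Q + U + U² (R(Q, U) = ((-4*(-¼))*Q + U²) + U = (1*Q + U²) + U = (Q + U²) + U = Q + U + U²)
w = -2 + √69/5 (w = -2 + √(36 + 33)/5 = -2 + √69/5 ≈ -0.33868)
(R(3*(-3), -7) + w)² = ((3*(-3) - 7 + (-7)²) + (-2 + √69/5))² = ((-9 - 7 + 49) + (-2 + √69/5))² = (33 + (-2 + √69/5))² = (31 + √69/5)²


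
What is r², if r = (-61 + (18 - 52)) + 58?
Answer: 1369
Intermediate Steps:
r = -37 (r = (-61 - 34) + 58 = -95 + 58 = -37)
r² = (-37)² = 1369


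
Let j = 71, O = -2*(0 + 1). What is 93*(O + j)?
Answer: 6417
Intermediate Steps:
O = -2 (O = -2*1 = -2)
93*(O + j) = 93*(-2 + 71) = 93*69 = 6417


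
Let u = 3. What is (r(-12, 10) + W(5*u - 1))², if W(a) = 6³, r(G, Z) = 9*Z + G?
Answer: 86436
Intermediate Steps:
r(G, Z) = G + 9*Z
W(a) = 216
(r(-12, 10) + W(5*u - 1))² = ((-12 + 9*10) + 216)² = ((-12 + 90) + 216)² = (78 + 216)² = 294² = 86436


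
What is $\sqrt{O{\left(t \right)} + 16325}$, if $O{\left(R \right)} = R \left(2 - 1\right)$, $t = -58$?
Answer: $\sqrt{16267} \approx 127.54$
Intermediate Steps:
$O{\left(R \right)} = R$ ($O{\left(R \right)} = R 1 = R$)
$\sqrt{O{\left(t \right)} + 16325} = \sqrt{-58 + 16325} = \sqrt{16267}$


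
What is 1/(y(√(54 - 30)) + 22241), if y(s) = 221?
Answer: 1/22462 ≈ 4.4520e-5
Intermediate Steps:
1/(y(√(54 - 30)) + 22241) = 1/(221 + 22241) = 1/22462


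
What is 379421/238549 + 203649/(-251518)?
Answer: 46850945777/59999367382 ≈ 0.78086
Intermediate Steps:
379421/238549 + 203649/(-251518) = 379421*(1/238549) + 203649*(-1/251518) = 379421/238549 - 203649/251518 = 46850945777/59999367382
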